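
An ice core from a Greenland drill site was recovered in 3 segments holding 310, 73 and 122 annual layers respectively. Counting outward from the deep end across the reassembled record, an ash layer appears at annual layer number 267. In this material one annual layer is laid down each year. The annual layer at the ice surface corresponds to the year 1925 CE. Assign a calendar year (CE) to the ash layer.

1687 CE

Total annual layers = 310 + 73 + 122 = 505.
505 − 267 = 238 annual layers lie beyond the ash layer toward the ice surface.
Counting back 238 years from 1925 CE places the ash layer in 1925 − 238 = 1687 CE.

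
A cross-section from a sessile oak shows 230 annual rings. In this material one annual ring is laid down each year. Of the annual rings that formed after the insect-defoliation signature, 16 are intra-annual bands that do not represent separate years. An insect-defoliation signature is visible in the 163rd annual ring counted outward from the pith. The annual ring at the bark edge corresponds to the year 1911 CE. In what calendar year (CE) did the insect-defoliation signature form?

1860 CE

230 − 163 = 67 annual rings lie beyond the insect-defoliation signature toward the bark edge.
Excluding 16 false annual rings: 67 − 16 = 51.
Counting back 51 years from 1911 CE places the insect-defoliation signature in 1911 − 51 = 1860 CE.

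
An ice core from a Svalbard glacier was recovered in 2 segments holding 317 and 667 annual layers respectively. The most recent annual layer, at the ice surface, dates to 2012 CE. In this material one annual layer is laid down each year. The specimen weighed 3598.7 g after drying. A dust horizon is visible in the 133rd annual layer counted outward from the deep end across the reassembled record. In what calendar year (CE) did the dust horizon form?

1161 CE

Total annual layers = 317 + 667 = 984.
984 − 133 = 851 annual layers lie beyond the dust horizon toward the ice surface.
Counting back 851 years from 2012 CE places the dust horizon in 2012 − 851 = 1161 CE.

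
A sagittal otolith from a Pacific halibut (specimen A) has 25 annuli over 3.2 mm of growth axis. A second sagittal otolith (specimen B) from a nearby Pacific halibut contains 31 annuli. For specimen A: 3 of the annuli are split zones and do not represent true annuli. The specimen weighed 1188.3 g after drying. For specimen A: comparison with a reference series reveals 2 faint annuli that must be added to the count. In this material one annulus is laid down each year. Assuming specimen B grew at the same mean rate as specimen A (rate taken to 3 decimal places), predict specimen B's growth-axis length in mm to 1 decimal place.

4.1 mm

Specimen A: after corrections the count is 25 − 3 + 2 = 24 annuli.
A: 3.2 mm over 24 years gives 3.2 / 24 ≈ 0.133 mm per year.
For B, 0.133 mm/year × 31 years = 4.1 mm.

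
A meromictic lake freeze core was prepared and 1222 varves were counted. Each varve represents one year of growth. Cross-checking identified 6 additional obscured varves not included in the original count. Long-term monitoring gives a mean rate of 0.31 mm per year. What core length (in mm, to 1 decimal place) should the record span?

True varve count = 1222 + 6 = 1228.
1228 years at 0.31 mm/year gives 0.31 × 1228 = 380.7 mm.

380.7 mm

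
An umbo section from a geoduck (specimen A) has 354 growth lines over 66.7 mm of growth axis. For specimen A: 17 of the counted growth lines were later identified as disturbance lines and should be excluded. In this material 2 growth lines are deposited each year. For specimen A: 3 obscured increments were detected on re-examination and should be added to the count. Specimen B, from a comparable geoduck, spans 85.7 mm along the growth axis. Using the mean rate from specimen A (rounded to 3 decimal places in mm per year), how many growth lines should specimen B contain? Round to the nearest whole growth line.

Specimen A: true growth line count = 354 − 17 + 3 = 340.
Specimen A: 340 growth lines at 2 per year is 340 / 2 = 170 years.
A: 66.7 mm over 170 years gives 66.7 / 170 ≈ 0.392 mm/year.
Specimen B: 85.7 mm / 0.392 mm per year = 218.62 years; at 2 growth lines per year that is 218.62 × 2 ≈ 437 growth lines.

437 growth lines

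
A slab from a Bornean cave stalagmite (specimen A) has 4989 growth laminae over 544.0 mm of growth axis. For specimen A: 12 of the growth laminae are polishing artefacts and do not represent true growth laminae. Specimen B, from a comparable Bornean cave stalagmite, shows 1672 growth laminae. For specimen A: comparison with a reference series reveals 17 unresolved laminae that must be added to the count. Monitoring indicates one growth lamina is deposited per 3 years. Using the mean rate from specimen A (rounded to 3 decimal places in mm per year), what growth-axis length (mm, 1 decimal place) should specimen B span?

Specimen A: true growth lamina count = 4989 − 12 + 17 = 4994.
Specimen A: multiplying by 3 years per growth lamina: 4994 × 3 = 14982 years.
A: Mean rate = 544.0 mm / 14982 years ≈ 0.036 mm/year.
Specimen B: 1672 growth laminae at 3 years each span 1672 × 3 = 5016 years. B's length ≈ 0.036 × 5016 = 180.6 mm.

180.6 mm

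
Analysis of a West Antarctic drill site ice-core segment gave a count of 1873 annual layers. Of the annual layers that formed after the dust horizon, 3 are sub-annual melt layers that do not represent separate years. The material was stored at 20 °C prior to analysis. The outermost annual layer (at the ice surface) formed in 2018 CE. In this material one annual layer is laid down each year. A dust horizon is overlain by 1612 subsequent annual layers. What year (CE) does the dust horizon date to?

There are 1612 annual layers younger than the dust horizon.
Removing the 3 false annual layers leaves 1612 − 3 = 1609 true annual layers beyond the dust horizon.
Counting back 1609 years from 2018 CE places the dust horizon in 2018 − 1609 = 409 CE.

409 CE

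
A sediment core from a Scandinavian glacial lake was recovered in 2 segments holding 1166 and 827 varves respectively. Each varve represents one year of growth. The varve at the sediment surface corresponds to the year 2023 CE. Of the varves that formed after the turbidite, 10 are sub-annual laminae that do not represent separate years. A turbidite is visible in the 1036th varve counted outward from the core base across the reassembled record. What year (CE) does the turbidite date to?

Total varves = 1166 + 827 = 1993.
The turbidite sits at varve 1036 from the core base, so 1993 − 1036 = 957 varves formed after it.
957 − 10 false = 947 true varves after the turbidite.
2023 − 947 = 1076 CE.

1076 CE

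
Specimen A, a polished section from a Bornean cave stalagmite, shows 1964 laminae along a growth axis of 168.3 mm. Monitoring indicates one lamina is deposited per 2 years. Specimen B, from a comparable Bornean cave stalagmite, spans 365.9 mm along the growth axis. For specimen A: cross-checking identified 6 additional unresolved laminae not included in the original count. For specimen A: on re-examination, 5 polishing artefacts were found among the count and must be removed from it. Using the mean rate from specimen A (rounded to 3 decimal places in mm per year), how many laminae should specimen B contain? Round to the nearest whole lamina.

4255 laminae

Specimen A: true lamina count = 1964 − 5 + 6 = 1965.
Specimen A: 1965 laminae at 2 years each span 1965 × 2 = 3930 years.
A: Extension rate ≈ 168.3 / 3930 = 0.043 mm/year.
For B, 365.9 / 0.043 = 8509.30 years; at 2 years per lamina that is 8509.30 / 2 ≈ 4255 laminae.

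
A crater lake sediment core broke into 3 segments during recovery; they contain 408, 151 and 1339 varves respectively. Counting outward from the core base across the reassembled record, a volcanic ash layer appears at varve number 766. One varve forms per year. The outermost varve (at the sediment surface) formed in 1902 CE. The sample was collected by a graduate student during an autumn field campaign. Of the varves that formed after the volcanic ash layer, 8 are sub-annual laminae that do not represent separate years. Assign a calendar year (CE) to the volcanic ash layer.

Total varves = 408 + 151 + 1339 = 1898.
1898 − 766 = 1132 varves lie beyond the volcanic ash layer toward the sediment surface.
Removing the 8 false varves leaves 1132 − 8 = 1124 true varves beyond the volcanic ash layer.
1902 − 1124 = 778 CE.

778 CE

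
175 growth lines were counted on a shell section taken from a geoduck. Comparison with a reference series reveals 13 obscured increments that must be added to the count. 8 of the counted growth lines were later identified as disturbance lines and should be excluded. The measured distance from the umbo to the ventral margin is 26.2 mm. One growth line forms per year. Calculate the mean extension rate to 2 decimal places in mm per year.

Correcting the raw count gives 175 − 8 + 13 = 180 true growth lines.
Mean rate = 26.2 mm / 180 years ≈ 0.15 mm per year.

0.15 mm per year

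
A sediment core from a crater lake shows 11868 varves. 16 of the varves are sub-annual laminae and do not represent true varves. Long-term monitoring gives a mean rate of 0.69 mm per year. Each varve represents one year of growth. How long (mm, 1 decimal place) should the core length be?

Correcting the raw count gives 11868 − 16 = 11852 true varves.
Predicted length = 0.69 mm/year × 11852 years = 8177.9 mm.

8177.9 mm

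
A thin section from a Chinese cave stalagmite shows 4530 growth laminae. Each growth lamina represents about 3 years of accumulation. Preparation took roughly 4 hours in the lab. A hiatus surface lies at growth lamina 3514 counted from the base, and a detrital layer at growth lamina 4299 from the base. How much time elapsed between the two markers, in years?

2355 years

The two markers are separated by 4299 − 3514 = 785 growth laminae.
At 3 years per growth lamina, 785 × 3 = 2355 years.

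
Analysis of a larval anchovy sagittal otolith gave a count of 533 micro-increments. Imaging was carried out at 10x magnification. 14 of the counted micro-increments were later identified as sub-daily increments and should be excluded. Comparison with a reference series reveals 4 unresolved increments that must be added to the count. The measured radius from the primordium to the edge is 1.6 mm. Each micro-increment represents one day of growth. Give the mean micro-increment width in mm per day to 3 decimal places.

0.003 mm per day

True micro-increment count = 533 − 14 + 4 = 523.
Extension rate ≈ 1.6 / 523 = 0.003 mm per day.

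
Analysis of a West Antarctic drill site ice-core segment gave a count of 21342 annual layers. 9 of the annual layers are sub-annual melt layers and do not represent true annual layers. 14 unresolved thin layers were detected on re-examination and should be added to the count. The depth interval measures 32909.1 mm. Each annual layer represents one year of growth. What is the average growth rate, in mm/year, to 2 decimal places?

After corrections the count is 21342 − 9 + 14 = 21347 annual layers.
Mean rate = 32909.1 mm / 21347 years ≈ 1.54 mm/year.

1.54 mm/year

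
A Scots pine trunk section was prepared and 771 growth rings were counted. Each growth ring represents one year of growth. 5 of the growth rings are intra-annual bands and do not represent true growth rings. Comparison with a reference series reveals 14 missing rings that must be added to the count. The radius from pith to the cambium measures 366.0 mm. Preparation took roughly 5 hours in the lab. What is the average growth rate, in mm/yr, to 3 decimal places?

0.469 mm/yr

After corrections the count is 771 − 5 + 14 = 780 growth rings.
Mean rate = 366.0 mm / 780 years ≈ 0.469 mm/yr.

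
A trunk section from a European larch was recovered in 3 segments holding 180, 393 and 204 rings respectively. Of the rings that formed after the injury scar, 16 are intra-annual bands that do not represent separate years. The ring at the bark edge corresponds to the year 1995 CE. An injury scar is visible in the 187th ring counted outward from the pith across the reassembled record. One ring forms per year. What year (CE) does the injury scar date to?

1421 CE

Total rings = 180 + 393 + 204 = 777.
Between ring 187 and the bark edge there are 777 − 187 = 590 rings.
Removing the 16 false rings leaves 590 − 16 = 574 true rings beyond the injury scar.
Counting back 574 years from 1995 CE places the injury scar in 1995 − 574 = 1421 CE.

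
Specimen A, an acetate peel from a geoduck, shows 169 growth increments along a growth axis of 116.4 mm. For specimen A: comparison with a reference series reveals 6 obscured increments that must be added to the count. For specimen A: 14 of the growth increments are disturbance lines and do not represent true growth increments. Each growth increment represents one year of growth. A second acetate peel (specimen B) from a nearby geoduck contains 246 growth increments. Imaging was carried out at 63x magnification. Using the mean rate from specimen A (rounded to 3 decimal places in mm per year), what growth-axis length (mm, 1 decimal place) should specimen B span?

177.9 mm

Specimen A: true growth increment count = 169 − 14 + 6 = 161.
A: Mean rate = 116.4 mm / 161 years ≈ 0.723 mm per year.
Length of B = 0.723 × 246 = 177.9 mm.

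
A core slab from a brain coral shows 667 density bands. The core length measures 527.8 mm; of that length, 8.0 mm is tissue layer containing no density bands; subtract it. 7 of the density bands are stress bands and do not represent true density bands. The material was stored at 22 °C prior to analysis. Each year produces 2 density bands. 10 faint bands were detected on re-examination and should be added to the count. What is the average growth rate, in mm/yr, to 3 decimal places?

True density band count = 667 − 7 + 10 = 670.
Dividing by 2 density bands per year: 670 / 2 = 335 years.
Removing the 8.0 mm offcut leaves 527.8 − 8.0 = 519.8 mm.
519.8 mm over 335 years gives 519.8 / 335 ≈ 1.552 mm/yr.

1.552 mm/yr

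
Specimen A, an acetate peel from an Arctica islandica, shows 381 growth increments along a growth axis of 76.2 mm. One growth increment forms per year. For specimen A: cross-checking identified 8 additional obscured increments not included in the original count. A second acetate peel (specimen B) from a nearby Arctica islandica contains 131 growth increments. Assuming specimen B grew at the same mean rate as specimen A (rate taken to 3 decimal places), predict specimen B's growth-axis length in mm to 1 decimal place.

Specimen A: adjusted count: 381 + 8 = 389 growth increments.
A: Extension rate ≈ 76.2 / 389 = 0.196 mm/yr.
For B, 0.196 mm/year × 131 years = 25.7 mm.

25.7 mm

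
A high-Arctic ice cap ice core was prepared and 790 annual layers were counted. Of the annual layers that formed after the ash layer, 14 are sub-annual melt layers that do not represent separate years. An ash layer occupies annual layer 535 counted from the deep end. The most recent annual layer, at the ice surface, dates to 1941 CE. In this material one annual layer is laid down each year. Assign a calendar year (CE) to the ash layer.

The ash layer sits at annual layer 535 from the deep end, so 790 − 535 = 255 annual layers formed after it.
255 − 14 false = 241 true annual layers after the ash layer.
Counting back 241 years from 1941 CE places the ash layer in 1941 − 241 = 1700 CE.

1700 CE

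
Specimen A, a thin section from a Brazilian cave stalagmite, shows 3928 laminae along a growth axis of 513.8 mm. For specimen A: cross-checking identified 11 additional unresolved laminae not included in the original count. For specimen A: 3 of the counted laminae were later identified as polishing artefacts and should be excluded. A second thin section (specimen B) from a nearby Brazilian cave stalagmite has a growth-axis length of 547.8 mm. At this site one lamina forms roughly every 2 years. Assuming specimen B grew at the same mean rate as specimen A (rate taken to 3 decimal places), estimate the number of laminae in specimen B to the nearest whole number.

Specimen A: correcting the raw count gives 3928 − 3 + 11 = 3936 true laminae.
Specimen A: 3936 laminae at 2 years each span 3936 × 2 = 7872 years.
A: Extension rate ≈ 513.8 / 7872 = 0.065 mm per year.
For B, 547.8 / 0.065 = 8427.69 years; at 2 years per lamina that is 8427.69 / 2 ≈ 4214 laminae.

4214 laminae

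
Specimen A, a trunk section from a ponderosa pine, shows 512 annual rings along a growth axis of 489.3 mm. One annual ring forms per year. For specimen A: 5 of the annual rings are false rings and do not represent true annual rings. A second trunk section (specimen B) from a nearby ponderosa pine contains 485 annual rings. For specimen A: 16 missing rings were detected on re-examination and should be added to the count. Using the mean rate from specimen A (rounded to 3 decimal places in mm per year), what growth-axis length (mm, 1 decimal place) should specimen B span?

Specimen A: correcting the raw count gives 512 − 5 + 16 = 523 true annual rings.
A: Extension rate ≈ 489.3 / 523 = 0.936 mm per year.
For B, 0.936 mm/year × 485 years = 454.0 mm.

454.0 mm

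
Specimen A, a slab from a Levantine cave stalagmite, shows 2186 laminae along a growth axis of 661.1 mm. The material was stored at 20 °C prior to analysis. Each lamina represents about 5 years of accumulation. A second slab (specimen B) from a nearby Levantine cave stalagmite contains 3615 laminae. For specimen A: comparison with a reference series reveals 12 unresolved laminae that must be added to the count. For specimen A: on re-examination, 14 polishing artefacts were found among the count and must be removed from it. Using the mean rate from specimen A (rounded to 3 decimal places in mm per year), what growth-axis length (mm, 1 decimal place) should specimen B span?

Specimen A: after corrections the count is 2186 − 14 + 12 = 2184 laminae.
Specimen A: multiplying by 5 years per lamina: 2184 × 5 = 10920 years.
A: 661.1 mm over 10920 years gives 661.1 / 10920 ≈ 0.061 mm per year.
Specimen B: multiplying by 5 years per lamina: 3615 × 5 = 18075 years. B's length ≈ 0.061 × 18075 = 1102.6 mm.

1102.6 mm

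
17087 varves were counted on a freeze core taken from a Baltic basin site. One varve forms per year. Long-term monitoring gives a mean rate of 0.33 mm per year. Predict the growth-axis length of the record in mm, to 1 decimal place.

The record spans 17087 years at 0.33 mm per year.
17087 years at 0.33 mm/year gives 0.33 × 17087 = 5638.7 mm.

5638.7 mm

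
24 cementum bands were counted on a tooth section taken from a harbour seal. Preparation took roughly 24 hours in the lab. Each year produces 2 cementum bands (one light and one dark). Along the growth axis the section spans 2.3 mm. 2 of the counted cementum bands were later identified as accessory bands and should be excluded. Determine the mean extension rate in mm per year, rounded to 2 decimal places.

0.21 mm per year

True cementum band count = 24 − 2 = 22.
With 2 cementum bands per year, 22 / 2 = 11 years.
2.3 mm over 11 years gives 2.3 / 11 ≈ 0.21 mm per year.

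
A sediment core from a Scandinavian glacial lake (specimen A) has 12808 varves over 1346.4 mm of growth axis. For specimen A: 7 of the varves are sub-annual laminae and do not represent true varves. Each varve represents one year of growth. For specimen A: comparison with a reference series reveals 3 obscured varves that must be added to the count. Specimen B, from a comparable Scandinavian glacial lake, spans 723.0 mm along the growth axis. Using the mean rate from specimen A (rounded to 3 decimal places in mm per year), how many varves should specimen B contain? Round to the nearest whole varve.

6886 varves

Specimen A: adjusted count: 12808 − 7 + 3 = 12804 varves.
A: 1346.4 mm over 12804 years gives 1346.4 / 12804 ≈ 0.105 mm/year.
For B, 723.0 / 0.105 = 6885.71 years ≈ 6886 varves.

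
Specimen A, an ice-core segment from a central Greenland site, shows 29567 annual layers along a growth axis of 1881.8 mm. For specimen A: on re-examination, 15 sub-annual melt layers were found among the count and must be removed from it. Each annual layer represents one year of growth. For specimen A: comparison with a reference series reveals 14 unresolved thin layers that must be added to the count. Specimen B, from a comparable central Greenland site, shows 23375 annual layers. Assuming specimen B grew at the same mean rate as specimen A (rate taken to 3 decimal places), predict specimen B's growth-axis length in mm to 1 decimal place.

1496.0 mm

Specimen A: true annual layer count = 29567 − 15 + 14 = 29566.
A: 1881.8 mm over 29566 years gives 1881.8 / 29566 ≈ 0.064 mm/year.
Length of B = 0.064 × 23375 = 1496.0 mm.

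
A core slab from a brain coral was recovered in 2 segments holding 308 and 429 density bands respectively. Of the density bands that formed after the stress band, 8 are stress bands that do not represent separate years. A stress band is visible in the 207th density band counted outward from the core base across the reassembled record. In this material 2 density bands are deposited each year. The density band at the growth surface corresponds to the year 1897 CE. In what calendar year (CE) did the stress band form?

1636 CE

Total density bands = 308 + 429 = 737.
737 − 207 = 530 density bands lie beyond the stress band toward the growth surface.
Removing the 8 false density bands leaves 530 − 8 = 522 true density bands beyond the stress band.
With 2 density bands per year, 522 / 2 = 261 years.
1897 − 261 = 1636 CE.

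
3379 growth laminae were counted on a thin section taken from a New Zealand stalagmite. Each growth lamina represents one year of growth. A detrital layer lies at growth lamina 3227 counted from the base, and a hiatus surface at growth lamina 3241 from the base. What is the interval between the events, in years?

Separation: 3241 − 3227 = 14 growth laminae.
One growth lamina per year makes the interval 14 years.

14 years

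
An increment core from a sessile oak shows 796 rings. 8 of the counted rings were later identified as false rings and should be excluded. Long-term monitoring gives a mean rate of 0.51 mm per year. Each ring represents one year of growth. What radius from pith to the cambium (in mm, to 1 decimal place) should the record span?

True ring count = 796 − 8 = 788.
Length ≈ 0.51 × 788 = 401.9 mm.

401.9 mm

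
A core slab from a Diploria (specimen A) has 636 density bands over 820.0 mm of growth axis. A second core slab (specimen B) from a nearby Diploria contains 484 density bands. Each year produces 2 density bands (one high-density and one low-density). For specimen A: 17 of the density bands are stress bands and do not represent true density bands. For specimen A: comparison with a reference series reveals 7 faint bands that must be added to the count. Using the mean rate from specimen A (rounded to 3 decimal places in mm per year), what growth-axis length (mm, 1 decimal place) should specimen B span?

634.0 mm

Specimen A: after corrections the count is 636 − 17 + 7 = 626 density bands.
Specimen A: dividing by 2 density bands per year: 626 / 2 = 313 years.
A: Mean rate = 820.0 mm / 313 years ≈ 2.620 mm per year.
Specimen B: dividing by 2 density bands per year: 484 / 2 = 242 years. For B, 2.620 mm/year × 242 years = 634.0 mm.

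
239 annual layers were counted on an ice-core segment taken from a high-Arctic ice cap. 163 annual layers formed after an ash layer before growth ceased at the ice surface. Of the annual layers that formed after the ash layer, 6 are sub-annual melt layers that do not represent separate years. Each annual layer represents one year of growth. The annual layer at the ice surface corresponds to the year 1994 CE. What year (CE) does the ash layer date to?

1837 CE

163 annual layers post-date the ash layer.
163 − 6 false = 157 true annual layers after the ash layer.
The annual layer at the ice surface is 1994 CE, so the ash layer dates to 1994 − 157 = 1837 CE.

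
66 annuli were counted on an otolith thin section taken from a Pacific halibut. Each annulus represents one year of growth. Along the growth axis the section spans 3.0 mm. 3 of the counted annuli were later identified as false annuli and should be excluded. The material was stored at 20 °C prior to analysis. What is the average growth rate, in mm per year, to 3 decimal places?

Adjusted count: 66 − 3 = 63 annuli.
3.0 mm over 63 years gives 3.0 / 63 ≈ 0.048 mm per year.

0.048 mm per year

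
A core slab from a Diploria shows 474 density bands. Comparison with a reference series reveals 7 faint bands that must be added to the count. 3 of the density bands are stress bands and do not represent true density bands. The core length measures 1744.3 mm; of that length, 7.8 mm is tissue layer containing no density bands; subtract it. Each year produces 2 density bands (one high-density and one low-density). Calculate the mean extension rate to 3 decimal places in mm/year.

7.266 mm/year

True density band count = 474 − 3 + 7 = 478.
478 density bands at 2 per year is 478 / 2 = 239 years.
Net length = 1744.3 − 7.8 = 1736.5 mm.
Mean rate = 1736.5 mm / 239 years ≈ 7.266 mm/year.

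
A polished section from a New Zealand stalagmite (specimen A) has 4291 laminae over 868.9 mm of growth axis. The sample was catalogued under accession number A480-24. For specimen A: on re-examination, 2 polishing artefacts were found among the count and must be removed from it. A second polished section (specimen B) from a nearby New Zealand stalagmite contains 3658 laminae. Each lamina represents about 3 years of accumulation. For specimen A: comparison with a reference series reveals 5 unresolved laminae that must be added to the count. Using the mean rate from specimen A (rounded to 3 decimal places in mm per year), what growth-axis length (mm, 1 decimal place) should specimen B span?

735.3 mm

Specimen A: correcting the raw count gives 4291 − 2 + 5 = 4294 true laminae.
Specimen A: 4294 laminae at 3 years each span 4294 × 3 = 12882 years.
A: Mean rate = 868.9 mm / 12882 years ≈ 0.067 mm/year.
Specimen B: multiplying by 3 years per lamina: 3658 × 3 = 10974 years. Length of B = 0.067 × 10974 = 735.3 mm.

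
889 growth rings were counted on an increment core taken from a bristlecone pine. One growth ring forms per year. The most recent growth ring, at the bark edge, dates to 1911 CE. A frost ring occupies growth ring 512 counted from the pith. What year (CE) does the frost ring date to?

889 − 512 = 377 growth rings lie beyond the frost ring toward the bark edge.
Counting back 377 years from 1911 CE places the frost ring in 1911 − 377 = 1534 CE.

1534 CE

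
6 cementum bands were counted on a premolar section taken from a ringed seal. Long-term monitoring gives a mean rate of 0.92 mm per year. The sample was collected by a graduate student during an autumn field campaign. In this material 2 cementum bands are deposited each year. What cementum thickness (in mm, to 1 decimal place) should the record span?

Dividing by 2 cementum bands per year: 6 / 2 = 3 years.
3 years at 0.92 mm/year gives 0.92 × 3 = 2.8 mm.

2.8 mm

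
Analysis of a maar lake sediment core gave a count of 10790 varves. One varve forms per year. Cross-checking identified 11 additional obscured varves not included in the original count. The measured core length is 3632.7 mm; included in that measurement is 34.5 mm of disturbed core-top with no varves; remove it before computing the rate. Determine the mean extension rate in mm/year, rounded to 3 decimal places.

Correcting the raw count gives 10790 + 11 = 10801 true varves.
Removing the 34.5 mm offcut leaves 3632.7 − 34.5 = 3598.2 mm.
Extension rate ≈ 3598.2 / 10801 = 0.333 mm/year.

0.333 mm/year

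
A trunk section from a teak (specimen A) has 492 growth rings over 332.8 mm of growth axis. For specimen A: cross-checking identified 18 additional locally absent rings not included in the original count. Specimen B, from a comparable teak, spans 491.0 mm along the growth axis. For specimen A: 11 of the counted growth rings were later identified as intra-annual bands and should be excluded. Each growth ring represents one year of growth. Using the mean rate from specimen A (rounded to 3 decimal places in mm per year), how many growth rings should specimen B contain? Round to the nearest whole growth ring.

736 growth rings

Specimen A: true growth ring count = 492 − 11 + 18 = 499.
A: Mean rate = 332.8 mm / 499 years ≈ 0.667 mm/year.
Specimen B: 491.0 mm / 0.667 mm per year = 736.13 years ≈ 736 growth rings.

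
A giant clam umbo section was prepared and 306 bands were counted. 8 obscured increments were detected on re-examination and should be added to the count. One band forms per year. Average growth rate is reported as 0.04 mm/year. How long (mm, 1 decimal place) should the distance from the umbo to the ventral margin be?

After corrections the count is 306 + 8 = 314 bands.
Length ≈ 0.04 × 314 = 12.6 mm.

12.6 mm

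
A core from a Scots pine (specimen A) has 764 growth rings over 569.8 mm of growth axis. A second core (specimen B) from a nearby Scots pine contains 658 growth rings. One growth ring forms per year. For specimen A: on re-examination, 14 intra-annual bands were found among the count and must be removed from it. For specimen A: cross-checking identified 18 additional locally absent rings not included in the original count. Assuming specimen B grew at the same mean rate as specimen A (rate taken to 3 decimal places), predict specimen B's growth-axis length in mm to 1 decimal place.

Specimen A: true growth ring count = 764 − 14 + 18 = 768.
A: Mean rate = 569.8 mm / 768 years ≈ 0.742 mm/year.
B's length ≈ 0.742 × 658 = 488.2 mm.

488.2 mm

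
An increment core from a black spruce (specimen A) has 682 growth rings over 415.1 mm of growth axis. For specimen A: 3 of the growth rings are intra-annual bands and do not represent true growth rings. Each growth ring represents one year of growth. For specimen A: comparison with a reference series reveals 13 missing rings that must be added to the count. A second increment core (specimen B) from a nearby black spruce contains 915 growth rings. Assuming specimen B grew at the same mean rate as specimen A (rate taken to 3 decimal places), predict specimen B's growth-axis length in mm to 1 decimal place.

549.0 mm

Specimen A: after corrections the count is 682 − 3 + 13 = 692 growth rings.
A: 415.1 mm over 692 years gives 415.1 / 692 ≈ 0.600 mm per year.
For B, 0.600 mm/year × 915 years = 549.0 mm.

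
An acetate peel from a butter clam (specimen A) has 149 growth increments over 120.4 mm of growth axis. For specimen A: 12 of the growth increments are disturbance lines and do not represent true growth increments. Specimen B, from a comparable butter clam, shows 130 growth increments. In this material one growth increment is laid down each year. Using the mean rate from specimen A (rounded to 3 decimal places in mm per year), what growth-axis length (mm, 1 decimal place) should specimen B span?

Specimen A: after corrections the count is 149 − 12 = 137 growth increments.
A: Mean rate = 120.4 mm / 137 years ≈ 0.879 mm/year.
For B, 0.879 mm/year × 130 years = 114.3 mm.

114.3 mm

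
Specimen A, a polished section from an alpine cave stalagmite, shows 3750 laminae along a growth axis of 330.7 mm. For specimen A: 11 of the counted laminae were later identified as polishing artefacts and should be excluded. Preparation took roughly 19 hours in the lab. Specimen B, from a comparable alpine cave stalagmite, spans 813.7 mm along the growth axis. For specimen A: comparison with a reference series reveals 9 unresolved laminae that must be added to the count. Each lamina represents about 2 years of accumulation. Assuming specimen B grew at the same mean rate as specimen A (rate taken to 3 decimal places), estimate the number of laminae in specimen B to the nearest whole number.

Specimen A: correcting the raw count gives 3750 − 11 + 9 = 3748 true laminae.
Specimen A: 3748 laminae at 2 years each span 3748 × 2 = 7496 years.
A: Extension rate ≈ 330.7 / 7496 = 0.044 mm per year.
For B, 813.7 / 0.044 = 18493.18 years; at 2 years per lamina that is 18493.18 / 2 ≈ 9247 laminae.

9247 laminae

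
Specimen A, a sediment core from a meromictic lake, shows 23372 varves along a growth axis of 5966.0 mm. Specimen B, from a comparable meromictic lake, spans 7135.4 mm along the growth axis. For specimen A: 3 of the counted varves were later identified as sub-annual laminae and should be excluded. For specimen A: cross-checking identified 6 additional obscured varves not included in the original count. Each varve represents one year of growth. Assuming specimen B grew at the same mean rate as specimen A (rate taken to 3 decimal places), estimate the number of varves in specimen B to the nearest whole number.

Specimen A: correcting the raw count gives 23372 − 3 + 6 = 23375 true varves.
A: 5966.0 mm over 23375 years gives 5966.0 / 23375 ≈ 0.255 mm/year.
B spans 7135.4 / 0.255 = 27981.96 years ≈ 27982 varves.

27982 varves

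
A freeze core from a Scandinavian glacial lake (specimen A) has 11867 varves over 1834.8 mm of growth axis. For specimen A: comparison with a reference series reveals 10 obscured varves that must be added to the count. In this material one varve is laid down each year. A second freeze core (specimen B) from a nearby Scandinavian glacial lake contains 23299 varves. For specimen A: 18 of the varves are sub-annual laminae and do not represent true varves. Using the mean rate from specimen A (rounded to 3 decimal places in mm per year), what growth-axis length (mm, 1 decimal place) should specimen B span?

3611.3 mm

Specimen A: adjusted count: 11867 − 18 + 10 = 11859 varves.
A: 1834.8 mm over 11859 years gives 1834.8 / 11859 ≈ 0.155 mm per year.
B's length ≈ 0.155 × 23299 = 3611.3 mm.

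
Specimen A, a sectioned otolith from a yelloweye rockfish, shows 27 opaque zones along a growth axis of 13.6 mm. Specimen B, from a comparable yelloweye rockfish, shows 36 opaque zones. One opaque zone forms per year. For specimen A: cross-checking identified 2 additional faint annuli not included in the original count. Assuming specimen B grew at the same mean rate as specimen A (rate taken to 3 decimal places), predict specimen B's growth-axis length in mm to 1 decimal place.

Specimen A: after corrections the count is 27 + 2 = 29 opaque zones.
A: Mean rate = 13.6 mm / 29 years ≈ 0.469 mm/year.
B's length ≈ 0.469 × 36 = 16.9 mm.

16.9 mm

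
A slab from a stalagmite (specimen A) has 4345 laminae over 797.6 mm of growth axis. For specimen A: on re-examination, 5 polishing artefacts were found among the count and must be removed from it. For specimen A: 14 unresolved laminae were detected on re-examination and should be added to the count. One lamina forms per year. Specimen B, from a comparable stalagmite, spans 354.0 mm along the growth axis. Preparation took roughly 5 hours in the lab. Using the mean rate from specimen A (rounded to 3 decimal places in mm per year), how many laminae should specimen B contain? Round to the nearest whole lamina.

Specimen A: true lamina count = 4345 − 5 + 14 = 4354.
A: 797.6 mm over 4354 years gives 797.6 / 4354 ≈ 0.183 mm per year.
Specimen B: 354.0 mm / 0.183 mm per year = 1934.43 years ≈ 1934 laminae.

1934 laminae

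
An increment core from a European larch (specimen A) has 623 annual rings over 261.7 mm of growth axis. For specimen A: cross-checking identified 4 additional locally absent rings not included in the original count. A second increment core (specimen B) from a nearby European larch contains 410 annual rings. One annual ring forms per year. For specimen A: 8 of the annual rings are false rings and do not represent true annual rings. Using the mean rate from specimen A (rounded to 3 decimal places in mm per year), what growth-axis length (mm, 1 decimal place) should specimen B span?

173.4 mm

Specimen A: true annual ring count = 623 − 8 + 4 = 619.
A: Mean rate = 261.7 mm / 619 years ≈ 0.423 mm/yr.
For B, 0.423 mm/year × 410 years = 173.4 mm.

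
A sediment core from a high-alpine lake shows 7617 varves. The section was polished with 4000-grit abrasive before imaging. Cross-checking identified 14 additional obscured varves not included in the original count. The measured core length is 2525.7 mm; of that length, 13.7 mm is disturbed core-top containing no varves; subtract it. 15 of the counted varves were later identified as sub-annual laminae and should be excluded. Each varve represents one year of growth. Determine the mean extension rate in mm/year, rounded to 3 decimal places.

True varve count = 7617 − 15 + 14 = 7616.
Removing the 13.7 mm offcut leaves 2525.7 − 13.7 = 2512.0 mm.
Mean rate = 2512.0 mm / 7616 years ≈ 0.330 mm/year.

0.330 mm/year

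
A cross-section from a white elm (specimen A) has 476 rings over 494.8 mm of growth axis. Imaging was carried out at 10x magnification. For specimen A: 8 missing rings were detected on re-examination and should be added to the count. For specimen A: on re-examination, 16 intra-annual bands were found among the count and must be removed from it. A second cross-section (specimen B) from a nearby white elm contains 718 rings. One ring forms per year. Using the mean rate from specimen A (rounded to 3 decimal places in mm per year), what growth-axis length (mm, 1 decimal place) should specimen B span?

758.9 mm

Specimen A: correcting the raw count gives 476 − 16 + 8 = 468 true rings.
A: 494.8 mm over 468 years gives 494.8 / 468 ≈ 1.057 mm/yr.
B's length ≈ 1.057 × 718 = 758.9 mm.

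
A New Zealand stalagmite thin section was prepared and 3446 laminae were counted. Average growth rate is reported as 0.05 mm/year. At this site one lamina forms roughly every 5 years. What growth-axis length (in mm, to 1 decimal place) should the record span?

861.5 mm

At 5 years per lamina, 3446 × 5 = 17230 years.
17230 years at 0.05 mm/year gives 0.05 × 17230 = 861.5 mm.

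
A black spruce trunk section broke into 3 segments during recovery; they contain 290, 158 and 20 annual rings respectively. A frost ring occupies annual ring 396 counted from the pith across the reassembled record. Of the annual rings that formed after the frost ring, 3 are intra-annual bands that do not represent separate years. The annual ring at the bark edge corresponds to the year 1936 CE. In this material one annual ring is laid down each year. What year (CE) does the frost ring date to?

1867 CE

Total annual rings = 290 + 158 + 20 = 468.
The frost ring sits at annual ring 396 from the pith, so 468 − 396 = 72 annual rings formed after it.
Removing the 3 false annual rings leaves 72 − 3 = 69 true annual rings beyond the frost ring.
1936 − 69 = 1867 CE.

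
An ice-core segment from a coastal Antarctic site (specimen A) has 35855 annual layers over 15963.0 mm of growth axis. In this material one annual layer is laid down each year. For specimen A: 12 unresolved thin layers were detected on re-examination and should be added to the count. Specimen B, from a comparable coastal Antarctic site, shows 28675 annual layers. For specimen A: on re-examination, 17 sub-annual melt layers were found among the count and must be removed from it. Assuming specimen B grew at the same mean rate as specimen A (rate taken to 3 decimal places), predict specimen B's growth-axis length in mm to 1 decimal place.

Specimen A: correcting the raw count gives 35855 − 17 + 12 = 35850 true annual layers.
A: Mean rate = 15963.0 mm / 35850 years ≈ 0.445 mm/yr.
B's length ≈ 0.445 × 28675 = 12760.4 mm.

12760.4 mm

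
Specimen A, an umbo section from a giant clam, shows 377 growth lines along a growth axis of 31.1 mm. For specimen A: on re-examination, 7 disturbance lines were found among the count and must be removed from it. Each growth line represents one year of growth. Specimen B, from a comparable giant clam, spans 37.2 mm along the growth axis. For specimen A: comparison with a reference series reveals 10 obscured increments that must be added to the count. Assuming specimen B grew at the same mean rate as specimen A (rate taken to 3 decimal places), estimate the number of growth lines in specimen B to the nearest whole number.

454 growth lines

Specimen A: after corrections the count is 377 − 7 + 10 = 380 growth lines.
A: 31.1 mm over 380 years gives 31.1 / 380 ≈ 0.082 mm per year.
B spans 37.2 / 0.082 = 453.66 years ≈ 454 growth lines.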